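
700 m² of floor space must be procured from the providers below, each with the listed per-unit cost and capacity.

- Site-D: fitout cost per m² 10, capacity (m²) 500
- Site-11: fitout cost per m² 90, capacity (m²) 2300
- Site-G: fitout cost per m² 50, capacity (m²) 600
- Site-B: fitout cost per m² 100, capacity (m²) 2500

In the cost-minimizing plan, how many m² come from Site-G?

Use providers in increasing cost order.
Site-D at 10: take all 500 m² ; 200 still needed.
Site-G (50): take the remaining 200 ; done.
Site-11, Site-B: unused.

200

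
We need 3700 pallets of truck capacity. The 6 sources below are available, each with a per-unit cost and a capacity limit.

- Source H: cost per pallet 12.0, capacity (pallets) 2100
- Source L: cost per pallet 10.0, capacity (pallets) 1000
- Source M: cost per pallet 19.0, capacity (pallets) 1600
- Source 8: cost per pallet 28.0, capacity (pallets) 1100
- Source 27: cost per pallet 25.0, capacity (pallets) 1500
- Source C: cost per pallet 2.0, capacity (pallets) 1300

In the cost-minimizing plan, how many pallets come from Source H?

1400

Use sources in increasing cost order.
Take 1300 from Source C at 2.0 ; need 2400 more.
Source L at 10.0: take all 1000 pallets ; 1400 still needed.
Source H (12.0): take the remaining 1400 ; done.
Source M, Source 27, Source 8: unused.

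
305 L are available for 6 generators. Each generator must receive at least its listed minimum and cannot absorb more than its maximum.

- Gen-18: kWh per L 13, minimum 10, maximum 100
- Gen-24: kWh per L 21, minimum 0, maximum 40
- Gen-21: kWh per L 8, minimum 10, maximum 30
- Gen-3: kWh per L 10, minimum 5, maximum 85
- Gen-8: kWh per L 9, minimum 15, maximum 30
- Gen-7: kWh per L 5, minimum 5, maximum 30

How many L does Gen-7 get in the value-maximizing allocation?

20

Meeting every minimum uses 10+0+10+5+15+5 = 45 L, leaving 260.
Order the generators by kWh per L: Gen-24 21 > Gen-18 13 > Gen-3 10 > Gen-8 9 > Gen-21 8 > Gen-7 5.
Give Gen-24 40 more to hit its cap of 40 → 220 left.
Give Gen-18 90 more to hit its cap of 100 → 130 left.
Gen-3 takes 80 more to reach its cap of 85 → 50 left.
Gen-8 takes 15 more to reach its cap of 30 → 35 left.
Give Gen-21 20 more to hit its cap of 30 → 15 left.
Only 15 left; Gen-7 takes them to reach 20.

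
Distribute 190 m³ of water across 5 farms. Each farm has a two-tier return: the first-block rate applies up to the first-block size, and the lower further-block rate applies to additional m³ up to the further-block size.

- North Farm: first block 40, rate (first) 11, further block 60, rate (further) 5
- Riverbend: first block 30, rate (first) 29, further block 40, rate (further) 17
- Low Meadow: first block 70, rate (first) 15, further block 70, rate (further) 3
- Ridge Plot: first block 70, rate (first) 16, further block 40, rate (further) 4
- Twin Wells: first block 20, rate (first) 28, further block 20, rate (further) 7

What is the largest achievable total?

Treat each block as its own option and order by rate: Riverbend/tier1 29 > Twin Wells/tier1 28 > Riverbend/tier2 17 > Ridge Plot/tier1 16 > Low Meadow/tier1 15 > North Farm/tier1 11 > Twin Wells/tier2 7 > North Farm/tier2 5 > Ridge Plot/tier2 4 > Low Meadow/tier2 3.
Riverbend tier1 at 29: fill all 30 — 160 left.
Twin Wells tier1 at 28: fill all 20 — 140 left.
Riverbend/tier2 (17): +40 — 100 left.
Ridge Plot/tier1 (16): +70 — 30 left.
Low Meadow/tier1: +30 of 70 at 15; pool empty.
Total = 29×30 + 28×20 + 17×40 + 16×70 + 15×30 = 3680.

3680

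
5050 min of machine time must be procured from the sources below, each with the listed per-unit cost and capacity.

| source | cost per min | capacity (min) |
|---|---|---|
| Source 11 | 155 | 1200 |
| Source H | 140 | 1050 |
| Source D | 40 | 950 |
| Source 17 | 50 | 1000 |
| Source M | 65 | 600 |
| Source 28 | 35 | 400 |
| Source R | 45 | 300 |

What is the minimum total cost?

417750

Use sources in increasing cost order.
Source 28 (35): use full 400 — 4650 min to go.
Source D (40): use full 950 — 3700 min to go.
Source R at 45: take all 300 min — 3400 still needed.
Source 17 (50): use full 1000 — 2400 min to go.
Source M at 65: take all 600 min — 1800 still needed.
Source H at 140: take all 1050 min — 750 still needed.
Take 750 from Source 11 at 155 to finish.
Cost = 400×35 + 950×40 + 300×45 + 1000×50 + 600×65 + 1050×140 + 750×155 = 417750.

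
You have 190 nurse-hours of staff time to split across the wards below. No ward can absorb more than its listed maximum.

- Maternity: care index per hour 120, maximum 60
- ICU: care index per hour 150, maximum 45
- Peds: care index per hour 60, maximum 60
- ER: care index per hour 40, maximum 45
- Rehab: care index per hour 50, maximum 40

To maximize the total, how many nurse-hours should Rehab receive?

25

Order the wards by care index per hour: ICU 150 > Maternity 120 > Peds 60 > Rehab 50 > ER 40.
Give ICU 45 to hit its cap of 45 — 145 left.
Maternity takes 60 to reach its cap of 60 — 85 left.
Give Peds 60 to hit its cap of 60 — 25 left.
Rehab has room for 40 but only 25 remain, so it gets 25.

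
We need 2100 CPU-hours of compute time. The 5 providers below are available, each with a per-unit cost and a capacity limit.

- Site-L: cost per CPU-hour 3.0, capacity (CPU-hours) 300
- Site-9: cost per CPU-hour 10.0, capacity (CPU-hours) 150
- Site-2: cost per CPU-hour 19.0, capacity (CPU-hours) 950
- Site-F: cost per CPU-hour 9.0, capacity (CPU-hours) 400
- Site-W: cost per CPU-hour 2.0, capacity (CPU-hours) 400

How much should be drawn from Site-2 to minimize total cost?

Fill from the cheapest provider first.
Take 400 from Site-W at 2.0 — need 1700 more.
Site-L at 3.0: take all 300 CPU-hours — 1400 still needed.
Take 400 from Site-F at 9.0 — need 1000 more.
Site-9 at 10.0: take all 150 CPU-hours — 850 still needed.
Site-2 (19.0): take the remaining 850 — done.

850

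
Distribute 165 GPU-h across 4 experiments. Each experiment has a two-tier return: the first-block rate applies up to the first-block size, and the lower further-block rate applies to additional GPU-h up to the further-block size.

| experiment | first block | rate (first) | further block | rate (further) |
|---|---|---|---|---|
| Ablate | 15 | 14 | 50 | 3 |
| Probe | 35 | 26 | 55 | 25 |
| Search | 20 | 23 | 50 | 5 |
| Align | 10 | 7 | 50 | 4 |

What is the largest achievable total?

3175

Treat each block as its own option and order by rate: Probe/first 26 > Probe/second 25 > Search/first 23 > Ablate/first 14 > Align/first 7 > Search/second 5 > Align/second 4 > Ablate/second 3.
Fill Probe first block (35 at 26) ; 130 left.
Probe second at 25: fill all 55 ; 75 left.
Search/first (23): +20 ; 55 left.
Fill Ablate first block (15 at 14) ; 40 left.
Fill Align first block (10 at 7) ; 30 left.
Search/second: +30 of 50 at 5; pool empty.
Total = 26×35 + 25×55 + 23×20 + 14×15 + 7×10 + 5×30 = 3175.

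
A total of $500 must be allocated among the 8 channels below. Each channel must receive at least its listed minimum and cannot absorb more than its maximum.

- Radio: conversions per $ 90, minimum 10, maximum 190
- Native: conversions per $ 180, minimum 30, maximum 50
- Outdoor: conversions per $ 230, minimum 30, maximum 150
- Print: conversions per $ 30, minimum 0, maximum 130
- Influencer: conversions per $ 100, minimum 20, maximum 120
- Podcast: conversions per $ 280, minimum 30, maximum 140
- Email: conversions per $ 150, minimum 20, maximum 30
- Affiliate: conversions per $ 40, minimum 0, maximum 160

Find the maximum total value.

100100

Meeting every minimum uses 10+30+30+0+20+30+20+0 = 140 $, leaving 360.
Order the channels by conversions per $: Podcast 280 > Outdoor 230 > Native 180 > Email 150 > Influencer 100 > Radio 90 > Affiliate 40 > Print 30.
Give Podcast 110 more to hit its cap of 140 — 250 left.
Outdoor: +120 to 150 (cap) — 130 left.
Native takes 20 more to reach its cap of 50 — 110 left.
Give Email 10 more to hit its cap of 30 — 100 left.
Influencer: +100 to 120 (cap) — 0 left.
Total = 90×10 + 180×50 + 230×150 + 100×120 + 280×140 + 150×30 = 100100.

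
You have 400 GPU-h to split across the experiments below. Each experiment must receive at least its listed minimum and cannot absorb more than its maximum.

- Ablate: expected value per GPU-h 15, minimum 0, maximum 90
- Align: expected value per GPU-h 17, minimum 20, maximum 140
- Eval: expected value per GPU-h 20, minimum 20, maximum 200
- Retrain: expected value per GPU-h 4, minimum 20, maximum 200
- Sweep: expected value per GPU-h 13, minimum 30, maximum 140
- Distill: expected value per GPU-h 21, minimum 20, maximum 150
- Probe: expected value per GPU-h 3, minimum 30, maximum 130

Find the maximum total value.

Meeting every minimum uses 0+20+20+20+30+20+30 = 140 GPU-h, leaving 260.
Order the experiments by expected value per GPU-h: Distill 21 > Eval 20 > Align 17 > Ablate 15 > Sweep 13 > Retrain 4 > Probe 3.
Distill takes 130 more to reach its cap of 150 ; 130 left.
Eval has room for 180 more but only 130 remain, so it gets 150.
Total = 17×20 + 20×150 + 4×20 + 13×30 + 21×150 + 3×30 = 7050.

7050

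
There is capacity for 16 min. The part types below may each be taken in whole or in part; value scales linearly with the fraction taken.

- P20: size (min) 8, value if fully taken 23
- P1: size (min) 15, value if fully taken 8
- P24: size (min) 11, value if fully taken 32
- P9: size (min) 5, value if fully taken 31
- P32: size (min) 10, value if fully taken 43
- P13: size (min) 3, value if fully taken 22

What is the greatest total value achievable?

Best value per unit of size first: P13 22/3≈7.33, P9 31/5≈6.2, P32 43/10≈4.3, P24 32/11≈2.91, P20 23/8≈2.88, P1 8/15≈0.533.
Take all of P13 (3 min, value 22) → 13 min left.
Take all of P9 (5 min, value 31) → 8 min left.
8 min left: a 8/10 share of P32 gives 43×8/10 = 34.4.
Total value = 87.4.

87.4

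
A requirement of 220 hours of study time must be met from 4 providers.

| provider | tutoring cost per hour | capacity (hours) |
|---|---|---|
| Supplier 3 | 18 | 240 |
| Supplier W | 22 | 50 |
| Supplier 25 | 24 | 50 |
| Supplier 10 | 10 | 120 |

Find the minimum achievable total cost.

3000

Fill from the cheapest provider first.
Supplier 10 (10): use full 120 → 100 hours to go.
Supplier 3 (18): take the remaining 100 → done.
Supplier W, Supplier 25: unused.
Cost = 120×10 + 100×18 = 3000.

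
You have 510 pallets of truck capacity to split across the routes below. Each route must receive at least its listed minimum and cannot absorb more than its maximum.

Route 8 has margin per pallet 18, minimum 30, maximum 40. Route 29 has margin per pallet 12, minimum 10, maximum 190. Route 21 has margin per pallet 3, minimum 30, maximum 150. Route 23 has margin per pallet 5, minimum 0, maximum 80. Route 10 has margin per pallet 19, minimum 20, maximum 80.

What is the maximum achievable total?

Meeting every minimum uses 30+10+30+0+20 = 90 pallets, leaving 420.
Highest margin per pallet first: Route 10 19 > Route 8 18 > Route 29 12 > Route 23 5 > Route 21 3.
Route 10: +60 to 80 (cap) ; 360 left.
Route 8 takes 10 more to reach its cap of 40 ; 350 left.
Route 29: +180 to 190 (cap) ; 170 left.
Route 23: +80 to 80 (cap) ; 90 left.
Only 90 left; Route 21 takes them to reach 120.
Total = 18×40 + 12×190 + 3×120 + 5×80 + 19×80 = 5280.

5280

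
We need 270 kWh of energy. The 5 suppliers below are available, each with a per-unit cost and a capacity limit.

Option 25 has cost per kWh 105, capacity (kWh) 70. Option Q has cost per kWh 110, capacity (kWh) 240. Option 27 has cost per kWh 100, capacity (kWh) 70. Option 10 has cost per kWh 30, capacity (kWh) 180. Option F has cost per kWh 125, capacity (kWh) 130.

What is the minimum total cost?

14500

Cheapest first:
Option 10 (30): use full 180 ; 90 kWh to go.
Option 27 at 100: take all 70 kWh ; 20 still needed.
Take 20 from Option 25 at 105 to finish.
Option Q, Option F: unused.
Cost = 180×30 + 70×100 + 20×105 = 14500.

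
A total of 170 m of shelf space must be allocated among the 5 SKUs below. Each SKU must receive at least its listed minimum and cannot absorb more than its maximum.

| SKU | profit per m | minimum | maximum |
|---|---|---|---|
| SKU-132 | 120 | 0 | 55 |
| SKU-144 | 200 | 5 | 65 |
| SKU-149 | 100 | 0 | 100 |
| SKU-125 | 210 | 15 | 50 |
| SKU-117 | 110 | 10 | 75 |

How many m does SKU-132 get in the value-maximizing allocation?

45

Meeting every minimum uses 0+5+0+15+10 = 30 m, leaving 140.
Rank by profit per m: SKU-125 210 > SKU-144 200 > SKU-132 120 > SKU-117 110 > SKU-149 100.
SKU-125 takes 35 more to reach its cap of 50 — 105 left.
SKU-144 takes 60 more to reach its cap of 65 — 45 left.
SKU-132 has room for 55 more but only 45 remain, so it gets 45.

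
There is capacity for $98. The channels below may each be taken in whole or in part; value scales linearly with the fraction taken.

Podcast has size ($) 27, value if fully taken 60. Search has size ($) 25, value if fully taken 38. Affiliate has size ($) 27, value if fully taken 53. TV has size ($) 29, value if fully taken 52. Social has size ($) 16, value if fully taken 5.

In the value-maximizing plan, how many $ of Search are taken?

15

Sort by value density: Podcast 60/27≈2.22, Affiliate 53/27≈1.96, TV 52/29≈1.79, Search 38/25≈1.52, Social 5/16≈0.312.
All 27 $ of Podcast fit (value 60) → 71 remain.
Take all of Affiliate (27 $, value 53) → 44 $ left.
Take all of TV (29 $, value 52) → 15 $ left.
Fill the last 15 $ with part of Search: 15/25 of it earns 22.8.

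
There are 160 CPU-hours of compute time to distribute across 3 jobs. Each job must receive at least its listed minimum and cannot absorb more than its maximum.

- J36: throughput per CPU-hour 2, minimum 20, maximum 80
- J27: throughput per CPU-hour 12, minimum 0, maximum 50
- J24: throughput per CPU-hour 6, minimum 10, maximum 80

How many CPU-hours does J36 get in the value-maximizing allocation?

30

Meeting every minimum uses 20+0+10 = 30 CPU-hours, leaving 130.
Order the jobs by throughput per CPU-hour: J27 12 > J24 6 > J36 2.
J27: +50 to 50 (cap) — 80 left.
Give J24 70 more to hit its cap of 80 — 10 left.
Only 10 left; J36 takes them to reach 30.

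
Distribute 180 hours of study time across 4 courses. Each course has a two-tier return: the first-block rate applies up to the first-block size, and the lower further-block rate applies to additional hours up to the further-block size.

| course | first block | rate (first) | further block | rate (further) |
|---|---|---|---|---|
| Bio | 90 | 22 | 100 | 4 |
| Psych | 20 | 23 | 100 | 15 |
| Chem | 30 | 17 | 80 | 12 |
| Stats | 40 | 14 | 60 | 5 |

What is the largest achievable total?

3550

Order all 8 blocks by rate: Psych/T1 23 > Bio/T1 22 > Chem/T1 17 > Psych/T2 15 > Stats/T1 14 > Chem/T2 12 > Stats/T2 5 > Bio/T2 4.
Fill Psych T1 block (20 at 23) ; 160 left.
Fill Bio T1 block (90 at 22) ; 70 left.
Chem T1 at 17: fill all 30 ; 40 left.
Psych T2 at 15: only 40 left, fill 40.
Total = 23×20 + 22×90 + 17×30 + 15×40 = 3550.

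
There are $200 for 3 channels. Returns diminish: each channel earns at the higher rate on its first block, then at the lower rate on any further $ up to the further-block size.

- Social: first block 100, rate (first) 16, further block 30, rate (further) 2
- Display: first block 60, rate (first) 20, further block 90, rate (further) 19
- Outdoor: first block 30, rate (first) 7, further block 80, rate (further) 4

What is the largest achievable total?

Treat each block as its own option and order by rate: Display/T1 20 > Display/T2 19 > Social/T1 16 > Outdoor/T1 7 > Outdoor/T2 4 > Social/T2 2.
Display T1 at 20: fill all 60 — 140 left.
Display T2 at 19: fill all 90 — 50 left.
Social T1 at 16: only 50 left, fill 50.
Total = 20×60 + 19×90 + 16×50 = 3710.

3710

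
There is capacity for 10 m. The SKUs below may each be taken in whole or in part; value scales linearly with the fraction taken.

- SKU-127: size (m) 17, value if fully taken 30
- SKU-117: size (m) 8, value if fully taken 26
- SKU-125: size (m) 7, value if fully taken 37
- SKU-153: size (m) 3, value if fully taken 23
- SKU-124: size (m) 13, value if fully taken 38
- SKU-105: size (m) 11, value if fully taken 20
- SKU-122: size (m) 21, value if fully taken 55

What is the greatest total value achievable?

60

Best value per unit of size first: SKU-153 23/3≈7.67, SKU-125 37/7≈5.29, SKU-117 26/8≈3.25, SKU-124 38/13≈2.92, SKU-122 55/21≈2.62, SKU-105 20/11≈1.82, SKU-127 30/17≈1.76.
Take all of SKU-153 (3 m, value 23) — 7 m left.
Take all of SKU-125 (7 m, value 37) — 0 m left.
Total value = 60.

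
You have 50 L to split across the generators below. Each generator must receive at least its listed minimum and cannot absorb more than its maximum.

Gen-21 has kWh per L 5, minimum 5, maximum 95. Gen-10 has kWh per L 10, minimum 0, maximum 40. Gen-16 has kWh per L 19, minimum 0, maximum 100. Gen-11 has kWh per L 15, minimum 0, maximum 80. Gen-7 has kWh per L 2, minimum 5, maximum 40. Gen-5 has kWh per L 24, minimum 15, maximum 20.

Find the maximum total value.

895

Meeting every minimum uses 5+0+0+0+5+15 = 25 L, leaving 25.
Order the generators by kWh per L: Gen-5 24 > Gen-16 19 > Gen-11 15 > Gen-10 10 > Gen-21 5 > Gen-7 2.
Gen-5 takes 5 more to reach its cap of 20 — 20 left.
Gen-16: +20 (room for 100) → 20. Pool exhausted.
Total = 5×5 + 19×20 + 2×5 + 24×20 = 895.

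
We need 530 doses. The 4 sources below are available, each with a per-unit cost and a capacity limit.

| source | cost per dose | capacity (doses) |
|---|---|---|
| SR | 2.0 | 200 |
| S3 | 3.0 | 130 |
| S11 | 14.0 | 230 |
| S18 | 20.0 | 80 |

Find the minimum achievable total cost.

3590

Cheapest first:
SR at 2.0: take all 200 doses ; 330 still needed.
Take 130 from S3 at 3.0 ; need 200 more.
S11 at 14.0: take 200 of its 230 ; requirement met.
S18: unused.
Cost = 200×2.0 + 130×3.0 + 200×14.0 = 3590.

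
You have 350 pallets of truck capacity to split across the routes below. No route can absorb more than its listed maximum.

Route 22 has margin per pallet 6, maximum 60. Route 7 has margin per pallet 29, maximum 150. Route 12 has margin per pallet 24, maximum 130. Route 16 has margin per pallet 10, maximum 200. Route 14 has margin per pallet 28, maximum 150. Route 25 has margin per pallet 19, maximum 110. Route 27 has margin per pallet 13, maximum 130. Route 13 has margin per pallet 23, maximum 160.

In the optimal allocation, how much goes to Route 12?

Order the routes by margin per pallet: Route 7 29 > Route 14 28 > Route 12 24 > Route 13 23 > Route 25 19 > Route 27 13 > Route 16 10 > Route 22 6.
Give Route 7 150 to hit its cap of 150 — 200 left.
Give Route 14 150 to hit its cap of 150 — 50 left.
Only 50 left; Route 12 takes them to reach 50.

50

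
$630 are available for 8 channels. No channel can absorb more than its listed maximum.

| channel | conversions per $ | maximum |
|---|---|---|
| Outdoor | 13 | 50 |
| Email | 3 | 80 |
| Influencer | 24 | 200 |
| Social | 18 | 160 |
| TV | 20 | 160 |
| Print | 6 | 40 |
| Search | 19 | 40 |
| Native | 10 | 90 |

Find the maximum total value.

Order the channels by conversions per $: Influencer 24 > TV 20 > Search 19 > Social 18 > Outdoor 13 > Native 10 > Print 6 > Email 3.
Give Influencer 200 to hit its cap of 200 — 430 left.
TV: +160 to 160 (cap) — 270 left.
Give Search 40 to hit its cap of 40 — 230 left.
Social takes 160 to reach its cap of 160 — 70 left.
Outdoor takes 50 to reach its cap of 50 — 20 left.
Native: +20 (room for 90) → 20. Pool exhausted.
Total = 13×50 + 24×200 + 18×160 + 20×160 + 19×40 + 10×20 = 12490.

12490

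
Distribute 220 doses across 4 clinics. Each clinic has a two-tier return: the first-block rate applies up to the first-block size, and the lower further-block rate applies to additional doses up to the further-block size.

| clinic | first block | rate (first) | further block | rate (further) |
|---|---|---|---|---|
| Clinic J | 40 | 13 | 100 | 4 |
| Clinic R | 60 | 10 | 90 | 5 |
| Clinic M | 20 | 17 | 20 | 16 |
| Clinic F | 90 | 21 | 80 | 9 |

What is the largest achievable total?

3570

Rank every tier by rate: Clinic F/tier1 21 > Clinic M/tier1 17 > Clinic M/tier2 16 > Clinic J/tier1 13 > Clinic R/tier1 10 > Clinic F/tier2 9 > Clinic R/tier2 5 > Clinic J/tier2 4.
Clinic F/tier1 (21): +90 — 130 left.
Clinic M tier1 at 17: fill all 20 — 110 left.
Clinic M/tier2 (16): +20 — 90 left.
Clinic J/tier1 (13): +40 — 50 left.
Clinic R/tier1: +50 of 60 at 10; pool empty.
Total = 21×90 + 17×20 + 16×20 + 13×40 + 10×50 = 3570.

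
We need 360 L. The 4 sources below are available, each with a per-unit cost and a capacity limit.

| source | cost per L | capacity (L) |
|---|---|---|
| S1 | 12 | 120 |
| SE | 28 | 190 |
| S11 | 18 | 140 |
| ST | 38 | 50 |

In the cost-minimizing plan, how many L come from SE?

100

Use sources in increasing cost order.
Take 120 from S1 at 12 → need 240 more.
S11 at 18: take all 140 L → 100 still needed.
SE (28): take the remaining 100 → done.
ST: unused.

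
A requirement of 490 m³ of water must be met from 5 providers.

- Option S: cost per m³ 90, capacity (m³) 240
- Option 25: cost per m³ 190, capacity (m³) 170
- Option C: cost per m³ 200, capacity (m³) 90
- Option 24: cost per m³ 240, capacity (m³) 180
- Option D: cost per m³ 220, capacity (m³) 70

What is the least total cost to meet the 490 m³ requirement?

69900

Fill from the cheapest provider first.
Option S at 90: take all 240 m³ — 250 still needed.
Option 25 (190): use full 170 — 80 m³ to go.
Take 80 from Option C at 200 to finish.
Option D, Option 24: unused.
Cost = 240×90 + 170×190 + 80×200 = 69900.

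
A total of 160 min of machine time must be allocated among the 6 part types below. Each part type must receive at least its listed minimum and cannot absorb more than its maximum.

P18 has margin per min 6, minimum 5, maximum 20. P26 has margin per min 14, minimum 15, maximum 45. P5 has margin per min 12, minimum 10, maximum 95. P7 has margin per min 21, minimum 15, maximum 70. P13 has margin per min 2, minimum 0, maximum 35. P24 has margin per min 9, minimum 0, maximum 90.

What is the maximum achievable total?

Meeting every minimum uses 5+15+10+15+0+0 = 45 min, leaving 115.
Rank by margin per min: P7 21 > P26 14 > P5 12 > P24 9 > P18 6 > P13 2.
P7: +55 to 70 (cap) ; 60 left.
Give P26 30 more to hit its cap of 45 ; 30 left.
P5: +30 (room for 85) → 40. Pool exhausted.
Total = 6×5 + 14×45 + 12×40 + 21×70 = 2610.

2610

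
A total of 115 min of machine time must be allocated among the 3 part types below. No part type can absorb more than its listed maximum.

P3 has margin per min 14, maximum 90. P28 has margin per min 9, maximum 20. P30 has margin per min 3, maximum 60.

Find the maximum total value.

1455

Order the part types by margin per min: P3 14 > P28 9 > P30 3.
P3 takes 90 to reach its cap of 90 ; 25 left.
P28 takes 20 to reach its cap of 20 ; 5 left.
Only 5 left; P30 takes them to reach 5.
Total = 14×90 + 9×20 + 3×5 = 1455.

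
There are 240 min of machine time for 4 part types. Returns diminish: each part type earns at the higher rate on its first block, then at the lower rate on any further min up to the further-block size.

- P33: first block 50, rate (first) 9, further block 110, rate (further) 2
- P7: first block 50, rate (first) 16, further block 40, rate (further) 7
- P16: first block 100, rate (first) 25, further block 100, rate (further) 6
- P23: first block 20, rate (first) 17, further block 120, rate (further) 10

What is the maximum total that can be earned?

4340

Treat each block as its own option and order by rate: P16/T1 25 > P23/T1 17 > P7/T1 16 > P23/T2 10 > P33/T1 9 > P7/T2 7 > P16/T2 6 > P33/T2 2.
P16/T1 (25): +100 → 140 left.
Fill P23 T1 block (20 at 17) → 120 left.
P7 T1 at 16: fill all 50 → 70 left.
P23/T2: +70 of 120 at 10; pool empty.
Total = 25×100 + 17×20 + 16×50 + 10×70 = 4340.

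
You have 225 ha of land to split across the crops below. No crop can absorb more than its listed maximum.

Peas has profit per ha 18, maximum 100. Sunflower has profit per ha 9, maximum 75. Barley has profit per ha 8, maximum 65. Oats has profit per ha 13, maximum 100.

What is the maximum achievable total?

Rank by profit per ha: Peas 18 > Oats 13 > Sunflower 9 > Barley 8.
Peas takes 100 to reach its cap of 100 ; 125 left.
Give Oats 100 to hit its cap of 100 ; 25 left.
Sunflower has room for 75 but only 25 remain, so it gets 25.
Total = 18×100 + 9×25 + 13×100 = 3325.

3325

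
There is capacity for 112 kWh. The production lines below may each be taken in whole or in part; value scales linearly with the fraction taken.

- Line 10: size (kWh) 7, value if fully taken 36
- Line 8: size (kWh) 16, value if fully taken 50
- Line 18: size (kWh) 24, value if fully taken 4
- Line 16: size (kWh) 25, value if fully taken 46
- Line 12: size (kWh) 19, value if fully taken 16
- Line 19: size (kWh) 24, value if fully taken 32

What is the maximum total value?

Best value per unit of size first: Line 10 36/7≈5.14, Line 8 50/16≈3.12, Line 16 46/25≈1.84, Line 19 32/24≈1.33, Line 12 16/19≈0.842, Line 18 4/24≈0.167.
Take all of Line 10 (7 kWh, value 36) → 105 kWh left.
All 16 kWh of Line 8 fit (value 50) → 89 remain.
Take all of Line 16 (25 kWh, value 46) → 64 kWh left.
Take all of Line 19 (24 kWh, value 32) → 40 kWh left.
All 19 kWh of Line 12 fit (value 16) → 21 remain.
21 kWh left: a 21/24 share of Line 18 gives 4×21/24 = 3.5.
Total value = 183.5.

183.5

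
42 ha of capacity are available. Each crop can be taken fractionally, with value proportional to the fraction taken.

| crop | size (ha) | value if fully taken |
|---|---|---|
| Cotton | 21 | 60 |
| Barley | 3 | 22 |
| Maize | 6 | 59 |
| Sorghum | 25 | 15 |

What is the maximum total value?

Best value per unit of size first: Maize 59/6≈9.83, Barley 22/3≈7.33, Cotton 60/21≈2.86, Sorghum 15/25≈0.6.
Maize: take in full, 6 ha for value 59 — 36 left.
All 3 ha of Barley fit (value 22) — 33 remain.
All 21 ha of Cotton fit (value 60) — 12 remain.
Fill the last 12 ha with part of Sorghum: 12/25 of it earns 7.2.
Total value = 148.2.

148.2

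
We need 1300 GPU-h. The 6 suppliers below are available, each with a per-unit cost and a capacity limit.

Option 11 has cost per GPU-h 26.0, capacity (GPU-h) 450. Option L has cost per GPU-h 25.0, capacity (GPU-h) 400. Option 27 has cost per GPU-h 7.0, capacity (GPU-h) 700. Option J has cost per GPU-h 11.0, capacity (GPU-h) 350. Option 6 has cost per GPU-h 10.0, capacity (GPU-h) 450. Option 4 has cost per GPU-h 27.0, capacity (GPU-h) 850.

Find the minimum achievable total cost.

11050

Fill from the cheapest supplier first.
Take 700 from Option 27 at 7.0 — need 600 more.
Option 6 at 10.0: take all 450 GPU-h — 150 still needed.
Option J at 11.0: take 150 of its 350 — requirement met.
Option L, Option 11, Option 4: unused.
Cost = 700×7.0 + 450×10.0 + 150×11.0 = 11050.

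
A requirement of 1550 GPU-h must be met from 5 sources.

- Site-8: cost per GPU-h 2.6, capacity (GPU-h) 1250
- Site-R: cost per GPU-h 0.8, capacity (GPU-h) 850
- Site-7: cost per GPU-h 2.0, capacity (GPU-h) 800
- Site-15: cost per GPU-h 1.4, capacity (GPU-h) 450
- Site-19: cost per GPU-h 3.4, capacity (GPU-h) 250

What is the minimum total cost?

1810

Fill from the cheapest source first.
Site-R (0.8): use full 850 — 700 GPU-h to go.
Site-15 (1.4): use full 450 — 250 GPU-h to go.
Site-7 (2.0): take the remaining 250 — done.
Site-8, Site-19: unused.
Cost = 850×0.8 + 450×1.4 + 250×2.0 = 1810.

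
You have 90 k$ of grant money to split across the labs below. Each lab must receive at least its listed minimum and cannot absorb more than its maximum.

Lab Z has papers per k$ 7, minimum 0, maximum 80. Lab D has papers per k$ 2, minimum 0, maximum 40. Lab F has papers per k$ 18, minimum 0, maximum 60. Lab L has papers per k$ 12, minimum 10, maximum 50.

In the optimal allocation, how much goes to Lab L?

30

Meeting every minimum uses 0+0+0+10 = 10 k$, leaving 80.
Order the labs by papers per k$: Lab F 18 > Lab L 12 > Lab Z 7 > Lab D 2.
Lab F takes 60 more to reach its cap of 60 ; 20 left.
Lab L: +20 (room for 40) → 30. Pool exhausted.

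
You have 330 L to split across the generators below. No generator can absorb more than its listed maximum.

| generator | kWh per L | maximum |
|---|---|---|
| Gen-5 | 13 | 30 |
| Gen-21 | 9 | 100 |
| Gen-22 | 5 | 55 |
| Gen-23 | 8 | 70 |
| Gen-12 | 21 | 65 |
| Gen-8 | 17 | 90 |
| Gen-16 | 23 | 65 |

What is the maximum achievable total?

5500

Order the generators by kWh per L: Gen-16 23 > Gen-12 21 > Gen-8 17 > Gen-5 13 > Gen-21 9 > Gen-23 8 > Gen-22 5.
Gen-16: +65 to 65 (cap) → 265 left.
Gen-12 takes 65 to reach its cap of 65 → 200 left.
Give Gen-8 90 to hit its cap of 90 → 110 left.
Gen-5 takes 30 to reach its cap of 30 → 80 left.
Gen-21: +80 (room for 100) → 80. Pool exhausted.
Total = 13×30 + 9×80 + 21×65 + 17×90 + 23×65 = 5500.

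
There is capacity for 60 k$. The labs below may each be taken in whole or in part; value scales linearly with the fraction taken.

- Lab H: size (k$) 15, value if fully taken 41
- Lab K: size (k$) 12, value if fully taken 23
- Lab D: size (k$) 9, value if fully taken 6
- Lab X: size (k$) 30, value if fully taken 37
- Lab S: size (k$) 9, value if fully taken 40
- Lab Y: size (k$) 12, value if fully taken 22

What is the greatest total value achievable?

140.8

Best value per unit of size first: Lab S 40/9≈4.44, Lab H 41/15≈2.73, Lab K 23/12≈1.92, Lab Y 22/12≈1.83, Lab X 37/30≈1.23, Lab D 6/9≈0.667.
Lab S: take in full, 9 k$ for value 40 → 51 left.
Lab H: take in full, 15 k$ for value 41 → 36 left.
All 12 k$ of Lab K fit (value 23) → 24 remain.
All 12 k$ of Lab Y fit (value 22) → 12 remain.
12 k$ left: a 12/30 share of Lab X gives 37×12/30 = 14.8.
Total value = 140.8.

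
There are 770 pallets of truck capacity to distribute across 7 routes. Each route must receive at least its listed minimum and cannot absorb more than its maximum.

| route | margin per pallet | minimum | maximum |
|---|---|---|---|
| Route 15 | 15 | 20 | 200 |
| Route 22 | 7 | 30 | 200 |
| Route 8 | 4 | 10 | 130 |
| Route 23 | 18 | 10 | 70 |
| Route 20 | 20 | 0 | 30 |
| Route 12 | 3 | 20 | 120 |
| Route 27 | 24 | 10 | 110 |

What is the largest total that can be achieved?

Meeting every minimum uses 20+30+10+10+0+20+10 = 100 pallets, leaving 670.
Order the routes by margin per pallet: Route 27 24 > Route 20 20 > Route 23 18 > Route 15 15 > Route 22 7 > Route 8 4 > Route 12 3.
Give Route 27 100 more to hit its cap of 110 ; 570 left.
Route 20: +30 to 30 (cap) ; 540 left.
Give Route 23 60 more to hit its cap of 70 ; 480 left.
Route 15: +180 to 200 (cap) ; 300 left.
Route 22 takes 170 more to reach its cap of 200 ; 130 left.
Give Route 8 120 more to hit its cap of 130 ; 10 left.
Route 12: +10 (room for 100) → 30. Pool exhausted.
Total = 15×200 + 7×200 + 4×130 + 18×70 + 20×30 + 3×30 + 24×110 = 9510.

9510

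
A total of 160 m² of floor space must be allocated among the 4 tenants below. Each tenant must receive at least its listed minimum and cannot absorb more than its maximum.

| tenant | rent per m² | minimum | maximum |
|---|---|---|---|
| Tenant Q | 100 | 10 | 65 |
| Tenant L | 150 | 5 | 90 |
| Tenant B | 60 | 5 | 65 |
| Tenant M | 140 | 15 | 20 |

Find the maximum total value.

21100

Meeting every minimum uses 10+5+5+15 = 35 m², leaving 125.
Rank by rent per m²: Tenant L 150 > Tenant M 140 > Tenant Q 100 > Tenant B 60.
Tenant L takes 85 more to reach its cap of 90 → 40 left.
Tenant M: +5 to 20 (cap) → 35 left.
Tenant Q has room for 55 more but only 35 remain, so it gets 45.
Total = 100×45 + 150×90 + 60×5 + 140×20 = 21100.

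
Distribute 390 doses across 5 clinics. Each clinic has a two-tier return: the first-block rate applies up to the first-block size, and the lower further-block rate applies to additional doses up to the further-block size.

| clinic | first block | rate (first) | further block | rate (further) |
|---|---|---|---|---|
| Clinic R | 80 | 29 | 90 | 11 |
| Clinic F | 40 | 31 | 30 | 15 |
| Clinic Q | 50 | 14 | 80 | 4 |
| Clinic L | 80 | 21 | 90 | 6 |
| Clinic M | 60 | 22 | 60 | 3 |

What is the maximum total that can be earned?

Treat each block as its own option and order by rate: Clinic F/first 31 > Clinic R/first 29 > Clinic M/first 22 > Clinic L/first 21 > Clinic F/second 15 > Clinic Q/first 14 > Clinic R/second 11 > Clinic L/second 6 > Clinic Q/second 4 > Clinic M/second 3.
Fill Clinic F first block (40 at 31) — 350 left.
Clinic R first at 29: fill all 80 — 270 left.
Fill Clinic M first block (60 at 22) — 210 left.
Clinic L/first (21): +80 — 130 left.
Clinic F/second (15): +30 — 100 left.
Clinic Q first at 14: fill all 50 — 50 left.
Clinic R second at 11: only 50 left, fill 50.
Total = 31×40 + 29×80 + 22×60 + 21×80 + 15×30 + 14×50 + 11×50 = 8260.

8260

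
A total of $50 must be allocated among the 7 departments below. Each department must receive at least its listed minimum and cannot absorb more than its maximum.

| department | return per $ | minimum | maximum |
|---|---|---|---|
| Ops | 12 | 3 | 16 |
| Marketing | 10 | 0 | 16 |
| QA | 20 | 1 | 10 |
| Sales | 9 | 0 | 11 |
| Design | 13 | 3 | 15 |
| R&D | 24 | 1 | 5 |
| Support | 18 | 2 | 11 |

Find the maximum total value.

821

Meeting every minimum uses 3+0+1+0+3+1+2 = 10 $, leaving 40.
Rank by return per $: R&D 24 > QA 20 > Support 18 > Design 13 > Ops 12 > Marketing 10 > Sales 9.
Give R&D 4 more to hit its cap of 5 ; 36 left.
Give QA 9 more to hit its cap of 10 ; 27 left.
Give Support 9 more to hit its cap of 11 ; 18 left.
Design: +12 to 15 (cap) ; 6 left.
Only 6 left; Ops takes them to reach 9.
Total = 12×9 + 20×10 + 13×15 + 24×5 + 18×11 = 821.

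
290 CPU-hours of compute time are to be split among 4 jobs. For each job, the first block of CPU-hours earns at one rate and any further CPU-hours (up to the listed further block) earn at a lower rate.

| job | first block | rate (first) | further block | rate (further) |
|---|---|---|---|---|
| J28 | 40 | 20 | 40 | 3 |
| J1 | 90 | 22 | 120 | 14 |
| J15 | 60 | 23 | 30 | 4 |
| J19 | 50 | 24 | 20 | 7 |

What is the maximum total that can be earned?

6060

Rank every tier by rate: J19/T1 24 > J15/T1 23 > J1/T1 22 > J28/T1 20 > J1/T2 14 > J19/T2 7 > J15/T2 4 > J28/T2 3.
Fill J19 T1 block (50 at 24) — 240 left.
Fill J15 T1 block (60 at 23) — 180 left.
J1 T1 at 22: fill all 90 — 90 left.
J28 T1 at 20: fill all 40 — 50 left.
J1 T2 at 14: only 50 left, fill 50.
Total = 24×50 + 23×60 + 22×90 + 20×40 + 14×50 = 6060.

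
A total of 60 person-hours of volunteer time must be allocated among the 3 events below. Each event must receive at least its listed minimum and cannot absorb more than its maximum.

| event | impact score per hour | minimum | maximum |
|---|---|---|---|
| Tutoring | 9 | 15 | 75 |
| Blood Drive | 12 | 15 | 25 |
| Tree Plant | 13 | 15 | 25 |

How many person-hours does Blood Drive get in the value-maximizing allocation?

20

Meeting every minimum uses 15+15+15 = 45 person-hours, leaving 15.
Order the events by impact score per hour: Tree Plant 13 > Blood Drive 12 > Tutoring 9.
Give Tree Plant 10 more to hit its cap of 25 ; 5 left.
Blood Drive: +5 (room for 10) → 20. Pool exhausted.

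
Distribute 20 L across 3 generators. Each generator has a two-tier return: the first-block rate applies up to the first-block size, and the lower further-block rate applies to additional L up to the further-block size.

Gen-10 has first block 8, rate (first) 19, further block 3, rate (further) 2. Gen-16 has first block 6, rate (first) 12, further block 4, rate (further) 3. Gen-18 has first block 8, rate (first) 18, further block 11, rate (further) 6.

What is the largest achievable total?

344

Treat each block as its own option and order by rate: Gen-10/T1 19 > Gen-18/T1 18 > Gen-16/T1 12 > Gen-18/T2 6 > Gen-16/T2 3 > Gen-10/T2 2.
Fill Gen-10 T1 block (8 at 19) ; 12 left.
Fill Gen-18 T1 block (8 at 18) ; 4 left.
Gen-16/T1: +4 of 6 at 12; pool empty.
Total = 19×8 + 18×8 + 12×4 = 344.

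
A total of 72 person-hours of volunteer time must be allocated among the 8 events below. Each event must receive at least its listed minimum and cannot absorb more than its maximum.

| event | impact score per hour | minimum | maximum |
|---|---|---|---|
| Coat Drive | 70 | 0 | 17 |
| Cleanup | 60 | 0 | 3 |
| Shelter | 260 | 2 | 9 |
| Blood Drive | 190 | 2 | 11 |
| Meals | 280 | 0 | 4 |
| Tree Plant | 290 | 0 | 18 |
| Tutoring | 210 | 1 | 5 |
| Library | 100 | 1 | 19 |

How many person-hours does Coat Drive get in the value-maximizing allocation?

Meeting every minimum uses 0+0+2+2+0+0+1+1 = 6 person-hours, leaving 66.
Rank by impact score per hour: Tree Plant 290 > Meals 280 > Shelter 260 > Tutoring 210 > Blood Drive 190 > Library 100 > Coat Drive 70 > Cleanup 60.
Tree Plant takes 18 more to reach its cap of 18 ; 48 left.
Meals: +4 to 4 (cap) ; 44 left.
Give Shelter 7 more to hit its cap of 9 ; 37 left.
Tutoring takes 4 more to reach its cap of 5 ; 33 left.
Give Blood Drive 9 more to hit its cap of 11 ; 24 left.
Library takes 18 more to reach its cap of 19 ; 6 left.
Only 6 left; Coat Drive takes them to reach 6.

6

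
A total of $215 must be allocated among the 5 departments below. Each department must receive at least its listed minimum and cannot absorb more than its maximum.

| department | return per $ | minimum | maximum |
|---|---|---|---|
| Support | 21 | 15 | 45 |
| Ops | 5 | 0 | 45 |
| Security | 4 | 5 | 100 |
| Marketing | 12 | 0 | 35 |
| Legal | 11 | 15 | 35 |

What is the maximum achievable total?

2195

Meeting every minimum uses 15+0+5+0+15 = 35 $, leaving 180.
Highest return per $ first: Support 21 > Marketing 12 > Legal 11 > Ops 5 > Security 4.
Give Support 30 more to hit its cap of 45 ; 150 left.
Marketing: +35 to 35 (cap) ; 115 left.
Give Legal 20 more to hit its cap of 35 ; 95 left.
Ops: +45 to 45 (cap) ; 50 left.
Security has room for 95 more but only 50 remain, so it gets 55.
Total = 21×45 + 5×45 + 4×55 + 12×35 + 11×35 = 2195.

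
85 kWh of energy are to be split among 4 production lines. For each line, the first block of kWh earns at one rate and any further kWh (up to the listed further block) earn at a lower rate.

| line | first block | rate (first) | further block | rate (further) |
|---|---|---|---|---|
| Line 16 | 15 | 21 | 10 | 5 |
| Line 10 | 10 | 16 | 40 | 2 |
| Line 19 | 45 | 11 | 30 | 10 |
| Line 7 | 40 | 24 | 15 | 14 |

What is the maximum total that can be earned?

Rank every tier by rate: Line 7/first 24 > Line 16/first 21 > Line 10/first 16 > Line 7/second 14 > Line 19/first 11 > Line 19/second 10 > Line 16/second 5 > Line 10/second 2.
Line 7/first (24): +40 ; 45 left.
Line 16/first (21): +15 ; 30 left.
Line 10/first (16): +10 ; 20 left.
Fill Line 7 second block (15 at 14) ; 5 left.
Line 19 first at 11: only 5 left, fill 5.
Total = 24×40 + 21×15 + 16×10 + 14×15 + 11×5 = 1700.

1700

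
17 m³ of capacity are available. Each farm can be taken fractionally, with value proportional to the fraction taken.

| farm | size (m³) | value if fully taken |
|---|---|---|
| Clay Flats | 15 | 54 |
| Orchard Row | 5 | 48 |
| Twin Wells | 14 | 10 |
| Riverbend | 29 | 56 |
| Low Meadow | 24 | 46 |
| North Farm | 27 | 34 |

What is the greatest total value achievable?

Sort by value density: Orchard Row 48/5≈9.6, Clay Flats 54/15≈3.6, Riverbend 56/29≈1.93, Low Meadow 46/24≈1.92, North Farm 34/27≈1.26, Twin Wells 10/14≈0.714.
Orchard Row: take in full, 5 m³ for value 48 — 12 left.
Fill the last 12 m³ with part of Clay Flats: 12/15 of it earns 43.2.
Total value = 91.2.

91.2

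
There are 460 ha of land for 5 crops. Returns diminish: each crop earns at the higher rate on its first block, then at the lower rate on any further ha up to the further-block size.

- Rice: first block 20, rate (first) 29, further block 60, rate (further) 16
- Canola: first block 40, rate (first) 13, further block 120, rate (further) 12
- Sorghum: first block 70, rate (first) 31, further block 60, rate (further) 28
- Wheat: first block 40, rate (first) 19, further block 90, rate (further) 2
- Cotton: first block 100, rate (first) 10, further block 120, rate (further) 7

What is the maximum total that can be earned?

Treat each block as its own option and order by rate: Sorghum/T1 31 > Rice/T1 29 > Sorghum/T2 28 > Wheat/T1 19 > Rice/T2 16 > Canola/T1 13 > Canola/T2 12 > Cotton/T1 10 > Cotton/T2 7 > Wheat/T2 2.
Fill Sorghum T1 block (70 at 31) — 390 left.
Rice T1 at 29: fill all 20 — 370 left.
Fill Sorghum T2 block (60 at 28) — 310 left.
Wheat/T1 (19): +40 — 270 left.
Rice T2 at 16: fill all 60 — 210 left.
Fill Canola T1 block (40 at 13) — 170 left.
Canola T2 at 12: fill all 120 — 50 left.
50 remain; put them into Cotton T1 at 10.
Total = 31×70 + 29×20 + 28×60 + 19×40 + 16×60 + 13×40 + 12×120 + 10×50 = 8610.

8610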